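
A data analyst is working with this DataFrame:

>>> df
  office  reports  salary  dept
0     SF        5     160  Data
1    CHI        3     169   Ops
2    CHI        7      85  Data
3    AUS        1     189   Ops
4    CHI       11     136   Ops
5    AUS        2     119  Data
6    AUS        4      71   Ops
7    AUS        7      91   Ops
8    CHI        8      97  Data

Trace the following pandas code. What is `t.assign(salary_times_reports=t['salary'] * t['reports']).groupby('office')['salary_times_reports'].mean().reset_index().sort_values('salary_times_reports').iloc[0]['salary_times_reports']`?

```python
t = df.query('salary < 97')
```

460.5

filter rows where salary < 97:
  office  reports  salary  dept
2    CHI        7      85  Data
6    AUS        4      71   Ops
7    AUS        7      91   Ops
add column salary_times_reports = t['salary'] * t['reports']:
  office  reports  salary  dept  salary_times_reports
2    CHI        7      85  Data                   595
6    AUS        4      71   Ops                   284
7    AUS        7      91   Ops                   637
group by office, mean of salary_times_reports:
office
AUS    460.5
CHI    595.0
Name: salary_times_reports, dtype: float64
reset_index():
  office  salary_times_reports
0    AUS                 460.5
1    CHI                 595.0
sort by salary_times_reports:
  office  salary_times_reports
0    AUS                 460.5
1    CHI                 595.0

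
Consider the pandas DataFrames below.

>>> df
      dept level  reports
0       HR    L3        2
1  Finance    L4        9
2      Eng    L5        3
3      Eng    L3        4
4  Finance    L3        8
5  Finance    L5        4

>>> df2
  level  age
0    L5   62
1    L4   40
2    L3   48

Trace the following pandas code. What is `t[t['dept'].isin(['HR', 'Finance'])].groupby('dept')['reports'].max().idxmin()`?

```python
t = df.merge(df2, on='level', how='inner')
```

merge on 'level' (how='inner') → 6 rows:
      dept level  reports  age
0       HR    L3        2   48
1  Finance    L4        9   40
2      Eng    L5        3   62
3      Eng    L3        4   48
4  Finance    L3        8   48
5  Finance    L5        4   62
filter rows where dept in ['HR', 'Finance']:
      dept level  reports  age
0       HR    L3        2   48
1  Finance    L4        9   40
4  Finance    L3        8   48
5  Finance    L5        4   62
group by dept, max of reports:
dept
Finance    9
HR         2
Name: reports, dtype: int64
So idxmin() = HR.

HR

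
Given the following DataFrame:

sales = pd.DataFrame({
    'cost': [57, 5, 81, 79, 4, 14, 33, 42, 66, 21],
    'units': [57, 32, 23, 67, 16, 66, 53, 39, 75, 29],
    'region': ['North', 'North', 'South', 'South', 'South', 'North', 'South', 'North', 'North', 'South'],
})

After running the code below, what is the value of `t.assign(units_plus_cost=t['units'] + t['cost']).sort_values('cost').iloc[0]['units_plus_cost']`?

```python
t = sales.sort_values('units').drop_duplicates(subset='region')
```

sort by units:
   cost  units region
4     4     16  South
2    81     23  South
9    21     29  South
1     5     32  North
7    42     39  North
6    33     53  South
0    57     57  North
5    14     66  North
3    79     67  South
8    66     75  North
drop duplicate region (keep=first):
   cost  units region
4     4     16  South
1     5     32  North
add column units_plus_cost = t['units'] + t['cost']:
   cost  units region  units_plus_cost
4     4     16  South               20
1     5     32  North               37
sort by cost:
   cost  units region  units_plus_cost
4     4     16  South               20
1     5     32  North               37

20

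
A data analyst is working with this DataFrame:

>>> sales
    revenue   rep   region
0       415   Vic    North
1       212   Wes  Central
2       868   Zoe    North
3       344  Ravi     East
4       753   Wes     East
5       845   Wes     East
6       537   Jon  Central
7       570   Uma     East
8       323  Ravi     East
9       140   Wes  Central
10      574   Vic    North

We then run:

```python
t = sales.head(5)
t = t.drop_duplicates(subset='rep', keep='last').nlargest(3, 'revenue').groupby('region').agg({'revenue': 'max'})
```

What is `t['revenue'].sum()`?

take first 5 rows:
   revenue   rep   region
0      415   Vic    North
1      212   Wes  Central
2      868   Zoe    North
3      344  Ravi     East
4      753   Wes     East
drop duplicate rep (keep=last):
   revenue   rep region
0      415   Vic  North
2      868   Zoe  North
3      344  Ravi   East
4      753   Wes   East
take 3 rows with largest revenue:
   revenue  rep region
2      868  Zoe  North
4      753  Wes   East
0      415  Vic  North
group by region, max of revenue:
        revenue
region         
East        753
North       868
Finally, sum of column 'revenue' = 1621.

1621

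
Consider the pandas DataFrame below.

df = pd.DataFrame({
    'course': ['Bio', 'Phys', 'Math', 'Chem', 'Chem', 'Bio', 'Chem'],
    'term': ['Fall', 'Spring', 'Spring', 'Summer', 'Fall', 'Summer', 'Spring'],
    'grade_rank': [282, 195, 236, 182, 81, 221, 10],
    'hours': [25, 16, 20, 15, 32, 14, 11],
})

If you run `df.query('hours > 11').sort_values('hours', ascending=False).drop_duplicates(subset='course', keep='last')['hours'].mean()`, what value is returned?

filter rows where hours > 11:
  course    term  grade_rank  hours
0    Bio    Fall         282     25
1   Phys  Spring         195     16
2   Math  Spring         236     20
3   Chem  Summer         182     15
4   Chem    Fall          81     32
5    Bio  Summer         221     14
sort by hours descending:
  course    term  grade_rank  hours
4   Chem    Fall          81     32
0    Bio    Fall         282     25
2   Math  Spring         236     20
1   Phys  Spring         195     16
3   Chem  Summer         182     15
5    Bio  Summer         221     14
drop duplicate course (keep=last):
  course    term  grade_rank  hours
2   Math  Spring         236     20
1   Phys  Spring         195     16
3   Chem  Summer         182     15
5    Bio  Summer         221     14

16.25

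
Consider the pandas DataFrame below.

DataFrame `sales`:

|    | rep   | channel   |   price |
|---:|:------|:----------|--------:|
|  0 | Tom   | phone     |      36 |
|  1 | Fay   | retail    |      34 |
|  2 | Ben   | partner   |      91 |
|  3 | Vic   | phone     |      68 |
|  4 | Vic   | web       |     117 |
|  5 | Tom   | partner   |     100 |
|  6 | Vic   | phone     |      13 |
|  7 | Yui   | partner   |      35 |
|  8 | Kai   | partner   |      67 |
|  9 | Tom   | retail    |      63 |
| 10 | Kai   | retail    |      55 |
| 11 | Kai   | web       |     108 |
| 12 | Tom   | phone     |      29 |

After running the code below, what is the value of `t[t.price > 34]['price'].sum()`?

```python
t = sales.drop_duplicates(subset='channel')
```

244

drop duplicate channel (keep=first):
   rep  channel  price
0  Tom    phone     36
1  Fay   retail     34
2  Ben  partner     91
4  Vic      web    117
filter rows where price > 34:
   rep  channel  price
0  Tom    phone     36
2  Ben  partner     91
4  Vic      web    117
Reading off the sum of column 'price', we get 244.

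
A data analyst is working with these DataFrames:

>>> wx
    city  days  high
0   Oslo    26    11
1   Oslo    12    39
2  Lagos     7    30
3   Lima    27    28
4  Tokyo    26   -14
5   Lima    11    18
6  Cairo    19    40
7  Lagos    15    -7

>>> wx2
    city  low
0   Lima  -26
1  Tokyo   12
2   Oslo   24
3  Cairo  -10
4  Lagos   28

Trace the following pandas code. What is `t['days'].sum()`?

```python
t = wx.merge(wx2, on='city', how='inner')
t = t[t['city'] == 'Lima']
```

merge on 'city' (how='inner') → 8 rows:
    city  days  high  low
0   Oslo    26    11   24
1   Oslo    12    39   24
2  Lagos     7    30   28
3   Lima    27    28  -26
4  Tokyo    26   -14   12
5   Lima    11    18  -26
6  Cairo    19    40  -10
7  Lagos    15    -7   28
filter rows where city == 'Lima':
   city  days  high  low
3  Lima    27    28  -26
5  Lima    11    18  -26
Reading off the sum of column 'days', we get 38.

38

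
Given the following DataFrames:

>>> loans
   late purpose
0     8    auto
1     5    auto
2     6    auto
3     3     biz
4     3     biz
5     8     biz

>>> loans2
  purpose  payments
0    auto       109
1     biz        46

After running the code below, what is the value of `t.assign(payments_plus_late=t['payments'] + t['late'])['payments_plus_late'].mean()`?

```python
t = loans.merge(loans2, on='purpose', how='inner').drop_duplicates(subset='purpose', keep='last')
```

merge on 'purpose' (how='inner') → 6 rows:
   late purpose  payments
0     8    auto       109
1     5    auto       109
2     6    auto       109
3     3     biz        46
4     3     biz        46
5     8     biz        46
drop duplicate purpose (keep=last):
   late purpose  payments
2     6    auto       109
5     8     biz        46
add column payments_plus_late = t['payments'] + t['late']:
   late purpose  payments  payments_plus_late
2     6    auto       109                 115
5     8     biz        46                  54
Hence 84.5.

84.5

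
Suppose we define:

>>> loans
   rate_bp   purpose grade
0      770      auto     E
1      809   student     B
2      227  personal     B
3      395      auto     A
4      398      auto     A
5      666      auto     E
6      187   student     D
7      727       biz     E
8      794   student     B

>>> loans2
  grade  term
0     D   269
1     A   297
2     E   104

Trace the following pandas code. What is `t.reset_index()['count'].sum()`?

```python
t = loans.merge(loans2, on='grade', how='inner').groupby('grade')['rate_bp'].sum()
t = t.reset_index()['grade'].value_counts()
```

merge on 'grade' (how='inner') → 6 rows:
   rate_bp  purpose grade  term
0      770     auto     E   104
1      395     auto     A   297
2      398     auto     A   297
3      666     auto     E   104
4      187  student     D   269
5      727      biz     E   104
group by grade, sum of rate_bp:
grade
A     793
D     187
E    2163
Name: rate_bp, dtype: int64
reset_index():
  grade  rate_bp
0     A      793
1     D      187
2     E     2163
value_counts of grade:
grade
A    1
D    1
E    1
Name: count, dtype: int64
reset_index():
  grade  count
0     A      1
1     D      1
2     E      1

3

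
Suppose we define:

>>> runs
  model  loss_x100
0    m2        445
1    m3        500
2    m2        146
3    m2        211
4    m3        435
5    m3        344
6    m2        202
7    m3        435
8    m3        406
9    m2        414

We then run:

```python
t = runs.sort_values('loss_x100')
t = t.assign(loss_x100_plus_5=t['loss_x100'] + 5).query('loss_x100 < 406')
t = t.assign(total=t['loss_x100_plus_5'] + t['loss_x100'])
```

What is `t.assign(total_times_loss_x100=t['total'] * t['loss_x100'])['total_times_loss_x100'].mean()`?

113617.25

sort by loss_x100:
  model  loss_x100
2    m2        146
6    m2        202
3    m2        211
5    m3        344
8    m3        406
9    m2        414
4    m3        435
7    m3        435
0    m2        445
1    m3        500
add column loss_x100_plus_5 = t['loss_x100'] + 5:
  model  loss_x100  loss_x100_plus_5
2    m2        146               151
6    m2        202               207
3    m2        211               216
5    m3        344               349
8    m3        406               411
9    m2        414               419
4    m3        435               440
7    m3        435               440
0    m2        445               450
1    m3        500               505
filter rows where loss_x100 < 406:
  model  loss_x100  loss_x100_plus_5
2    m2        146               151
6    m2        202               207
3    m2        211               216
5    m3        344               349
add column total = t['loss_x100_plus_5'] + t['loss_x100']:
  model  loss_x100  loss_x100_plus_5  total
2    m2        146               151    297
6    m2        202               207    409
3    m2        211               216    427
5    m3        344               349    693
add column total_times_loss_x100 = t['total'] * t['loss_x100']:
  model  loss_x100  loss_x100_plus_5  total  total_times_loss_x100
2    m2        146               151    297                  43362
6    m2        202               207    409                  82618
3    m2        211               216    427                  90097
5    m3        344               349    693                 238392
So mean() = 113617.25.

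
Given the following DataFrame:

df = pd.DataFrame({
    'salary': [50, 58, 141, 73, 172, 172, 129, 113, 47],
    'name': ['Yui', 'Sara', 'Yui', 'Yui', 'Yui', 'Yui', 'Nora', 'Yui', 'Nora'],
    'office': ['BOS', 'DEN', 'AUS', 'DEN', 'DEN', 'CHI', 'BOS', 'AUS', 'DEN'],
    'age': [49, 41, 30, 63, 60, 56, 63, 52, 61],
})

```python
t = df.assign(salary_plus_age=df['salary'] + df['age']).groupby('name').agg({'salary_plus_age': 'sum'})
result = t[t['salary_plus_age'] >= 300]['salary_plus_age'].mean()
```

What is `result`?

add column salary_plus_age = df['salary'] + df['age']:
   salary  name office  age  salary_plus_age
0      50   Yui    BOS   49               99
1      58  Sara    DEN   41               99
2     141   Yui    AUS   30              171
3      73   Yui    DEN   63              136
4     172   Yui    DEN   60              232
5     172   Yui    CHI   56              228
6     129  Nora    BOS   63              192
7     113   Yui    AUS   52              165
8      47  Nora    DEN   61              108
group by name, sum of salary_plus_age:
      salary_plus_age
name                 
Nora              300
Sara               99
Yui              1031
filter rows where salary_plus_age >= 300:
      salary_plus_age
name                 
Nora              300
Yui              1031

665.5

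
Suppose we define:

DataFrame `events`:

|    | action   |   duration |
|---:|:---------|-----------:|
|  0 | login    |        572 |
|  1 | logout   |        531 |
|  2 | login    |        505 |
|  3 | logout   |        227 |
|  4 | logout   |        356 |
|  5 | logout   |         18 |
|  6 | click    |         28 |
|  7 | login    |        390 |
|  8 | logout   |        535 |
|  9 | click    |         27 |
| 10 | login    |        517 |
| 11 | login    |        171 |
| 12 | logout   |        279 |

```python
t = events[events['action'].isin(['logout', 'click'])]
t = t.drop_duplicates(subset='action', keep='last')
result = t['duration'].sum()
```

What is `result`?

filter rows where action in ['logout', 'click']:
    action  duration
1   logout       531
3   logout       227
4   logout       356
5   logout        18
6    click        28
8   logout       535
9    click        27
12  logout       279
drop duplicate action (keep=last):
    action  duration
9    click        27
12  logout       279
Hence 306.

306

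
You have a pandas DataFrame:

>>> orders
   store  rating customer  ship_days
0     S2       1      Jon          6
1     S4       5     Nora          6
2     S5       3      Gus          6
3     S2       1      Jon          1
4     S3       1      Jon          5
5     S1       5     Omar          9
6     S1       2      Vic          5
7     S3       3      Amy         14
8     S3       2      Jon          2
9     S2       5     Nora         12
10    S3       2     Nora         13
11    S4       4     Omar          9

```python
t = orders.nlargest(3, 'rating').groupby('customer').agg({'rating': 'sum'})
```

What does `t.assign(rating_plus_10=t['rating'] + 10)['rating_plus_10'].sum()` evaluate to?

take 3 rows with largest rating:
  store  rating customer  ship_days
1    S4       5     Nora          6
5    S1       5     Omar          9
9    S2       5     Nora         12
group by customer, sum of rating:
          rating
customer        
Nora          10
Omar           5
add column rating_plus_10 = t['rating'] + 10:
          rating  rating_plus_10
customer                        
Nora          10              20
Omar           5              15

35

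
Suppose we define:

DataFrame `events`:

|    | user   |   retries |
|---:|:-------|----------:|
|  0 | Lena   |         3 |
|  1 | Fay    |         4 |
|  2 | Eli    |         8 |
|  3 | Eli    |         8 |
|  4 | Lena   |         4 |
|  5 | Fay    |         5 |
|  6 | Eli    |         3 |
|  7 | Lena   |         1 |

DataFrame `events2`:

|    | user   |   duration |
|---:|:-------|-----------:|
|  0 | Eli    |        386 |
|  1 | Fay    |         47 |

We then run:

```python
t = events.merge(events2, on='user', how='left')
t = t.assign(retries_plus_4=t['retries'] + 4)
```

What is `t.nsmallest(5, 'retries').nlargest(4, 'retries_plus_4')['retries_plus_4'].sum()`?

merge on 'user' (how='left') → 8 rows:
   user  retries  duration
0  Lena        3       NaN
1   Fay        4      47.0
2   Eli        8     386.0
3   Eli        8     386.0
4  Lena        4       NaN
5   Fay        5      47.0
6   Eli        3     386.0
7  Lena        1       NaN
add column retries_plus_4 = t['retries'] + 4:
   user  retries  duration  retries_plus_4
0  Lena        3       NaN               7
1   Fay        4      47.0               8
2   Eli        8     386.0              12
3   Eli        8     386.0              12
4  Lena        4       NaN               8
5   Fay        5      47.0               9
6   Eli        3     386.0               7
7  Lena        1       NaN               5
take 5 rows with smallest retries:
   user  retries  duration  retries_plus_4
7  Lena        1       NaN               5
0  Lena        3       NaN               7
6   Eli        3     386.0               7
1   Fay        4      47.0               8
4  Lena        4       NaN               8
take 4 rows with largest retries_plus_4:
   user  retries  duration  retries_plus_4
1   Fay        4      47.0               8
4  Lena        4       NaN               8
0  Lena        3       NaN               7
6   Eli        3     386.0               7

30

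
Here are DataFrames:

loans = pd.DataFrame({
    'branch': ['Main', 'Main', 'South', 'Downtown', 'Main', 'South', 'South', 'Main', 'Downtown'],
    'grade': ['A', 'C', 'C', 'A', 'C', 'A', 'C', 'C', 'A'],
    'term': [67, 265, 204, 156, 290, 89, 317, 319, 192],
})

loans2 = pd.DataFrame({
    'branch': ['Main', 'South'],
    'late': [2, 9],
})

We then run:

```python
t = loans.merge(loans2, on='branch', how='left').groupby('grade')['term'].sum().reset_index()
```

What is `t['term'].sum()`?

merge on 'branch' (how='left') → 9 rows:
     branch grade  term  late
0      Main     A    67   2.0
1      Main     C   265   2.0
2     South     C   204   9.0
3  Downtown     A   156   NaN
4      Main     C   290   2.0
5     South     A    89   9.0
6     South     C   317   9.0
7      Main     C   319   2.0
8  Downtown     A   192   NaN
group by grade, sum of term:
grade
A     504
C    1395
Name: term, dtype: int64
reset_index():
  grade  term
0     A   504
1     C  1395
Hence 1899.

1899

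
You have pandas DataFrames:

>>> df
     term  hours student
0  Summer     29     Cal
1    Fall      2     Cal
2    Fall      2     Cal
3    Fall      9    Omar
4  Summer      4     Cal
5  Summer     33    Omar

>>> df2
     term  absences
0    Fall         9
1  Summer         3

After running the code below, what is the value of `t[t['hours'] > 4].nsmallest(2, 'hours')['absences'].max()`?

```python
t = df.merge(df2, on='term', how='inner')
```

merge on 'term' (how='inner') → 6 rows:
     term  hours student  absences
0  Summer     29     Cal         3
1    Fall      2     Cal         9
2    Fall      2     Cal         9
3    Fall      9    Omar         9
4  Summer      4     Cal         3
5  Summer     33    Omar         3
filter rows where hours > 4:
     term  hours student  absences
0  Summer     29     Cal         3
3    Fall      9    Omar         9
5  Summer     33    Omar         3
take 2 rows with smallest hours:
     term  hours student  absences
3    Fall      9    Omar         9
0  Summer     29     Cal         3
The max of column 'absences' is 9.

9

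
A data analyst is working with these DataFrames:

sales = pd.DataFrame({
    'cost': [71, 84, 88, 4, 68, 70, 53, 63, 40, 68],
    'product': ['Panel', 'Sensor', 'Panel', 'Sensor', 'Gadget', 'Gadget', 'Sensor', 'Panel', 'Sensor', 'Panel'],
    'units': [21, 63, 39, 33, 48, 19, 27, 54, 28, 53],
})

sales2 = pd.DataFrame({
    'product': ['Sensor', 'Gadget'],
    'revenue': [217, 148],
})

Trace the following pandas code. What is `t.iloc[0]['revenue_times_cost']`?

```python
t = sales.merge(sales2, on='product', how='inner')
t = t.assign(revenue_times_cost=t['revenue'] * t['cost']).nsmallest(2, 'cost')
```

merge on 'product' (how='inner') → 6 rows:
   cost product  units  revenue
0    84  Sensor     63      217
1     4  Sensor     33      217
2    68  Gadget     48      148
3    70  Gadget     19      148
4    53  Sensor     27      217
5    40  Sensor     28      217
add column revenue_times_cost = t['revenue'] * t['cost']:
   cost product  units  revenue  revenue_times_cost
0    84  Sensor     63      217               18228
1     4  Sensor     33      217                 868
2    68  Gadget     48      148               10064
3    70  Gadget     19      148               10360
4    53  Sensor     27      217               11501
5    40  Sensor     28      217                8680
take 2 rows with smallest cost:
   cost product  units  revenue  revenue_times_cost
1     4  Sensor     33      217                 868
5    40  Sensor     28      217                8680
So iloc[0]['revenue_times_cost'] = 868.

868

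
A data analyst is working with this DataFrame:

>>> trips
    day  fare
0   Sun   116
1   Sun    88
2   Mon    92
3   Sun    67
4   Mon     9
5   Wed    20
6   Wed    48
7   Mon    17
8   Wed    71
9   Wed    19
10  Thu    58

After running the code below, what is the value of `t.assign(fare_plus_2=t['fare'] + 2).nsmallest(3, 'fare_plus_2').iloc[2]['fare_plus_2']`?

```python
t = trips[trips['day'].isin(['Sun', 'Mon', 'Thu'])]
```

filter rows where day in ['Sun', 'Mon', 'Thu']:
    day  fare
0   Sun   116
1   Sun    88
2   Mon    92
3   Sun    67
4   Mon     9
7   Mon    17
10  Thu    58
add column fare_plus_2 = t['fare'] + 2:
    day  fare  fare_plus_2
0   Sun   116          118
1   Sun    88           90
2   Mon    92           94
3   Sun    67           69
4   Mon     9           11
7   Mon    17           19
10  Thu    58           60
take 3 rows with smallest fare_plus_2:
    day  fare  fare_plus_2
4   Mon     9           11
7   Mon    17           19
10  Thu    58           60
Taking the value at position 2, column 'fare_plus_2' gives 60.

60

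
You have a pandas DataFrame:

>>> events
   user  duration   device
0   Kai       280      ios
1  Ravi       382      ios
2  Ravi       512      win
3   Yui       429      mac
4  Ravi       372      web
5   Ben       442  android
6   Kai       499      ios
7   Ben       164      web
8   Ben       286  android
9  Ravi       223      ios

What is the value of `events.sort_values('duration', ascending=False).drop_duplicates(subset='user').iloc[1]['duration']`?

499

sort by duration descending:
   user  duration   device
2  Ravi       512      win
6   Kai       499      ios
5   Ben       442  android
3   Yui       429      mac
1  Ravi       382      ios
4  Ravi       372      web
8   Ben       286  android
0   Kai       280      ios
9  Ravi       223      ios
7   Ben       164      web
drop duplicate user (keep=first):
   user  duration   device
2  Ravi       512      win
6   Kai       499      ios
5   Ben       442  android
3   Yui       429      mac
value at position 1, column 'duration' → 499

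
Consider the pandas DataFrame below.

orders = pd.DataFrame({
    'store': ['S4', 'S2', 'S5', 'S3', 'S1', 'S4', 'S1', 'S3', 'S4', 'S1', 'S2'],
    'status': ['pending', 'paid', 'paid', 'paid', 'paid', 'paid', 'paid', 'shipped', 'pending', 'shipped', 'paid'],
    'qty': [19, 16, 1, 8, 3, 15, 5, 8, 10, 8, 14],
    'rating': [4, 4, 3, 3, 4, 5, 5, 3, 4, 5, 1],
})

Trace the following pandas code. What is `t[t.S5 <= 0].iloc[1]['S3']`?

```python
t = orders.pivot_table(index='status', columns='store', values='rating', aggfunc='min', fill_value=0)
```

pivot: rows=status, cols=store, min(rating):
store    S1  S2  S3  S4  S5
status                     
paid      4   1   3   5   3
pending   0   0   0   4   0
shipped   5   0   3   0   0
filter rows where S5 <= 0:
store    S1  S2  S3  S4  S5
status                     
pending   0   0   0   4   0
shipped   5   0   3   0   0
Hence 3.

3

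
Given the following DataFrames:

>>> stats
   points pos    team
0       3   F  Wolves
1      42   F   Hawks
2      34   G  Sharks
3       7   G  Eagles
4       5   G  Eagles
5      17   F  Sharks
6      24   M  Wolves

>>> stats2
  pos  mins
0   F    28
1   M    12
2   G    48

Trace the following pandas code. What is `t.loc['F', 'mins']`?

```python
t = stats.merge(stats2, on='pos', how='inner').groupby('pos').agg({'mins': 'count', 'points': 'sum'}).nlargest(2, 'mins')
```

merge on 'pos' (how='inner') → 7 rows:
   points pos    team  mins
0       3   F  Wolves    28
1      42   F   Hawks    28
2      34   G  Sharks    48
3       7   G  Eagles    48
4       5   G  Eagles    48
5      17   F  Sharks    28
6      24   M  Wolves    12
group by pos: count(mins), sum(points):
     mins  points
pos              
F       3      62
G       3      46
M       1      24
take 2 rows with largest mins:
     mins  points
pos              
F       3      62
G       3      46
So loc['F', 'mins'] = 3.

3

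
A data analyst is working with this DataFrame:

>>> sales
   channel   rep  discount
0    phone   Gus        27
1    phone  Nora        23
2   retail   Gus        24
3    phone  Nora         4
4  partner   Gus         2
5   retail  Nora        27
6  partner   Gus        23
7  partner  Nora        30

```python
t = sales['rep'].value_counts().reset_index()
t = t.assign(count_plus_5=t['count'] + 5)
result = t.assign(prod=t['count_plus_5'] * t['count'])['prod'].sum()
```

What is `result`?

value_counts of rep:
rep
Gus     4
Nora    4
Name: count, dtype: int64
reset_index():
    rep  count
0   Gus      4
1  Nora      4
add column count_plus_5 = t['count'] + 5:
    rep  count  count_plus_5
0   Gus      4             9
1  Nora      4             9
add column prod = t['count_plus_5'] * t['count']:
    rep  count  count_plus_5  prod
0   Gus      4             9    36
1  Nora      4             9    36
Finally, sum of column 'prod' = 72.

72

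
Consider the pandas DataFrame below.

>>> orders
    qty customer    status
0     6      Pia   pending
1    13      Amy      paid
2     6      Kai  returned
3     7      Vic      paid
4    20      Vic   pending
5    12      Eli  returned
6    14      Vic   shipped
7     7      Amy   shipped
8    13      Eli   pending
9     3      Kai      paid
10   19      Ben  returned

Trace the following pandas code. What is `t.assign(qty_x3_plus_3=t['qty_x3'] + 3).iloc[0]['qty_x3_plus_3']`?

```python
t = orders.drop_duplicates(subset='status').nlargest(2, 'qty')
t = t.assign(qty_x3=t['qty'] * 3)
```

drop duplicate status (keep=first):
   qty customer    status
0    6      Pia   pending
1   13      Amy      paid
2    6      Kai  returned
6   14      Vic   shipped
take 2 rows with largest qty:
   qty customer   status
6   14      Vic  shipped
1   13      Amy     paid
add column qty_x3 = t['qty'] * 3:
   qty customer   status  qty_x3
6   14      Vic  shipped      42
1   13      Amy     paid      39
add column qty_x3_plus_3 = t['qty_x3'] + 3:
   qty customer   status  qty_x3  qty_x3_plus_3
6   14      Vic  shipped      42             45
1   13      Amy     paid      39             42
The value at position 0, column 'qty_x3_plus_3' is 45.

45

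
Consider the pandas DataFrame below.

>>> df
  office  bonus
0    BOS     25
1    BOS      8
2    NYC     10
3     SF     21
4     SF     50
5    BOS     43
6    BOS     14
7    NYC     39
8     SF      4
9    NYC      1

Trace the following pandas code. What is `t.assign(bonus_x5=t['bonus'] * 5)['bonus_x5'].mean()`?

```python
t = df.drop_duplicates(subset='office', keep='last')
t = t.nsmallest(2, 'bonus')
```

drop duplicate office (keep=last):
  office  bonus
6    BOS     14
8     SF      4
9    NYC      1
take 2 rows with smallest bonus:
  office  bonus
9    NYC      1
8     SF      4
add column bonus_x5 = t['bonus'] * 5:
  office  bonus  bonus_x5
9    NYC      1         5
8     SF      4        20

12.5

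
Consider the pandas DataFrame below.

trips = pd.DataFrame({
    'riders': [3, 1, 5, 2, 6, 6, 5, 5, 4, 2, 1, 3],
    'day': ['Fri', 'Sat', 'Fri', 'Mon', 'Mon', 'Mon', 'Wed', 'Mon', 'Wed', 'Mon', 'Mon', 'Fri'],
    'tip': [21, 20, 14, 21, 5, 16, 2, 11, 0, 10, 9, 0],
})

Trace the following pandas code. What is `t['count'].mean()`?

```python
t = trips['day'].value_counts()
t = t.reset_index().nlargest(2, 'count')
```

4.5

value_counts of day:
day
Mon    6
Fri    3
Wed    2
Sat    1
Name: count, dtype: int64
reset_index():
   day  count
0  Mon      6
1  Fri      3
2  Wed      2
3  Sat      1
take 2 rows with largest count:
   day  count
0  Mon      6
1  Fri      3
Finally, mean of column 'count' = 4.5.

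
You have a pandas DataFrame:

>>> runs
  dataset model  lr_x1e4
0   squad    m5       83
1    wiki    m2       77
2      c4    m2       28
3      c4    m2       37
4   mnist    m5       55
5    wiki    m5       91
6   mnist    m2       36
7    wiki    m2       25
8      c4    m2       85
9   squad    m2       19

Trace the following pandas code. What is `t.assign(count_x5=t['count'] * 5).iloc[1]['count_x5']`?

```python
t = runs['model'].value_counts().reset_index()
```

value_counts of model:
model
m2    7
m5    3
Name: count, dtype: int64
reset_index():
  model  count
0    m2      7
1    m5      3
add column count_x5 = t['count'] * 5:
  model  count  count_x5
0    m2      7        35
1    m5      3        15

15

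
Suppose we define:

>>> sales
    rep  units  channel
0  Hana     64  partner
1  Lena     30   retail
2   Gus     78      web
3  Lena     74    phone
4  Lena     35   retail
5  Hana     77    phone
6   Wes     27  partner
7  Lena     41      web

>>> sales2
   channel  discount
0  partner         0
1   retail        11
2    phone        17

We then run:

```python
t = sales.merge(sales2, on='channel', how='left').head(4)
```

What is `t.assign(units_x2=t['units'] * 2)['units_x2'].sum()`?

492

merge on 'channel' (how='left') → 8 rows:
    rep  units  channel  discount
0  Hana     64  partner       0.0
1  Lena     30   retail      11.0
2   Gus     78      web       NaN
3  Lena     74    phone      17.0
4  Lena     35   retail      11.0
5  Hana     77    phone      17.0
6   Wes     27  partner       0.0
7  Lena     41      web       NaN
take first 4 rows:
    rep  units  channel  discount
0  Hana     64  partner       0.0
1  Lena     30   retail      11.0
2   Gus     78      web       NaN
3  Lena     74    phone      17.0
add column units_x2 = t['units'] * 2:
    rep  units  channel  discount  units_x2
0  Hana     64  partner       0.0       128
1  Lena     30   retail      11.0        60
2   Gus     78      web       NaN       156
3  Lena     74    phone      17.0       148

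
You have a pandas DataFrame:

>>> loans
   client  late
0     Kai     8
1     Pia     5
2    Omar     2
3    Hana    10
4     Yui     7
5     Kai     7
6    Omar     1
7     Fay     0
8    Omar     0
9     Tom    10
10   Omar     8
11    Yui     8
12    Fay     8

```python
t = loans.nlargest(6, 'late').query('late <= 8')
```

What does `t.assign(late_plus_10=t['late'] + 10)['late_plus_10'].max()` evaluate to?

18

take 6 rows with largest late:
   client  late
3    Hana    10
9     Tom    10
0     Kai     8
10   Omar     8
11    Yui     8
12    Fay     8
filter rows where late <= 8:
   client  late
0     Kai     8
10   Omar     8
11    Yui     8
12    Fay     8
add column late_plus_10 = t['late'] + 10:
   client  late  late_plus_10
0     Kai     8            18
10   Omar     8            18
11    Yui     8            18
12    Fay     8            18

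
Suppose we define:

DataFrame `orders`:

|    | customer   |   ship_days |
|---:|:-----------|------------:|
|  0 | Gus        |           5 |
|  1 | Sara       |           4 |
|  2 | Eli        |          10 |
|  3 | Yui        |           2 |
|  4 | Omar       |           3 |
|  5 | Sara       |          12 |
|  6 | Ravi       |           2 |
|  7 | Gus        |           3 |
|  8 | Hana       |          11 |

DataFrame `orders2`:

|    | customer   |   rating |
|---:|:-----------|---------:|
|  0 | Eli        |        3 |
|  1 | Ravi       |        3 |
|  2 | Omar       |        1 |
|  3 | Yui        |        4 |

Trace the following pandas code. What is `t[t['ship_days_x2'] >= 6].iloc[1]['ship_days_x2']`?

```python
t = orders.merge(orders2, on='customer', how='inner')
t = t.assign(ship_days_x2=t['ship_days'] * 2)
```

6

merge on 'customer' (how='inner') → 4 rows:
  customer  ship_days  rating
0      Eli         10       3
1      Yui          2       4
2     Omar          3       1
3     Ravi          2       3
add column ship_days_x2 = t['ship_days'] * 2:
  customer  ship_days  rating  ship_days_x2
0      Eli         10       3            20
1      Yui          2       4             4
2     Omar          3       1             6
3     Ravi          2       3             4
filter rows where ship_days_x2 >= 6:
  customer  ship_days  rating  ship_days_x2
0      Eli         10       3            20
2     Omar          3       1             6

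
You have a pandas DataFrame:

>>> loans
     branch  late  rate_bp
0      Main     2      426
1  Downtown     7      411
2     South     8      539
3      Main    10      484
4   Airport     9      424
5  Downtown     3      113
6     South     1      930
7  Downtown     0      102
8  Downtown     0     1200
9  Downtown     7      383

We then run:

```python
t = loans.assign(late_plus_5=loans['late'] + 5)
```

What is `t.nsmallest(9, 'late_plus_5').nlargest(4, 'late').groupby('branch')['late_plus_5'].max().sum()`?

39

add column late_plus_5 = loans['late'] + 5:
     branch  late  rate_bp  late_plus_5
0      Main     2      426            7
1  Downtown     7      411           12
2     South     8      539           13
3      Main    10      484           15
4   Airport     9      424           14
5  Downtown     3      113            8
6     South     1      930            6
7  Downtown     0      102            5
8  Downtown     0     1200            5
9  Downtown     7      383           12
take 9 rows with smallest late_plus_5:
     branch  late  rate_bp  late_plus_5
7  Downtown     0      102            5
8  Downtown     0     1200            5
6     South     1      930            6
0      Main     2      426            7
5  Downtown     3      113            8
1  Downtown     7      411           12
9  Downtown     7      383           12
2     South     8      539           13
4   Airport     9      424           14
take 4 rows with largest late:
     branch  late  rate_bp  late_plus_5
4   Airport     9      424           14
2     South     8      539           13
1  Downtown     7      411           12
9  Downtown     7      383           12
group by branch, max of late_plus_5:
branch
Airport     14
Downtown    12
South       13
Name: late_plus_5, dtype: int64
So sum() = 39.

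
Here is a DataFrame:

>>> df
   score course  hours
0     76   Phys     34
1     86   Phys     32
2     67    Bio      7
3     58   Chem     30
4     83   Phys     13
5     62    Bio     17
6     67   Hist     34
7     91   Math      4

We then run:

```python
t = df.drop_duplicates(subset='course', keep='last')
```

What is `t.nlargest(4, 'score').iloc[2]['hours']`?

drop duplicate course (keep=last):
   score course  hours
3     58   Chem     30
4     83   Phys     13
5     62    Bio     17
6     67   Hist     34
7     91   Math      4
take 4 rows with largest score:
   score course  hours
7     91   Math      4
4     83   Phys     13
6     67   Hist     34
5     62    Bio     17
So iloc[2]['hours'] = 34.

34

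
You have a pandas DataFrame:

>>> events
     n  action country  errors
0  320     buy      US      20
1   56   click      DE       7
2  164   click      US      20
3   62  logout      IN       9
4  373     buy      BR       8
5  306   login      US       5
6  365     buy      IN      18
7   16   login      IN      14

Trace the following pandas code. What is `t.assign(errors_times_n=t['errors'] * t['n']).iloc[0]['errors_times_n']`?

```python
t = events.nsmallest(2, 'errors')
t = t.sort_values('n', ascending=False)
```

take 2 rows with smallest errors:
     n action country  errors
5  306  login      US       5
1   56  click      DE       7
sort by n descending:
     n action country  errors
5  306  login      US       5
1   56  click      DE       7
add column errors_times_n = t['errors'] * t['n']:
     n action country  errors  errors_times_n
5  306  login      US       5            1530
1   56  click      DE       7             392
The value at position 0, column 'errors_times_n' is 1530.

1530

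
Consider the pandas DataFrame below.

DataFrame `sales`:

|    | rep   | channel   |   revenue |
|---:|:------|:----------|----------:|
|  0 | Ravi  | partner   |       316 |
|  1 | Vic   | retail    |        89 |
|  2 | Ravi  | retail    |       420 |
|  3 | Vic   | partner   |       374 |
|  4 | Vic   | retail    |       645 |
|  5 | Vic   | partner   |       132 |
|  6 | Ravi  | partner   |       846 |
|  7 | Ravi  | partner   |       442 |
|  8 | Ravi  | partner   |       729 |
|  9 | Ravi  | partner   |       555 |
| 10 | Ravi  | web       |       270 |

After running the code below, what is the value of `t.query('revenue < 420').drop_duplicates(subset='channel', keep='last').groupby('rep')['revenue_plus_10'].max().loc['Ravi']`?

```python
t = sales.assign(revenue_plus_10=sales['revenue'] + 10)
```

add column revenue_plus_10 = sales['revenue'] + 10:
     rep  channel  revenue  revenue_plus_10
0   Ravi  partner      316              326
1    Vic   retail       89               99
2   Ravi   retail      420              430
3    Vic  partner      374              384
4    Vic   retail      645              655
5    Vic  partner      132              142
6   Ravi  partner      846              856
7   Ravi  partner      442              452
8   Ravi  partner      729              739
9   Ravi  partner      555              565
10  Ravi      web      270              280
filter rows where revenue < 420:
     rep  channel  revenue  revenue_plus_10
0   Ravi  partner      316              326
1    Vic   retail       89               99
3    Vic  partner      374              384
5    Vic  partner      132              142
10  Ravi      web      270              280
drop duplicate channel (keep=last):
     rep  channel  revenue  revenue_plus_10
1    Vic   retail       89               99
5    Vic  partner      132              142
10  Ravi      web      270              280
group by rep, max of revenue_plus_10:
rep
Ravi    280
Vic     142
Name: revenue_plus_10, dtype: int64
Hence 280.

280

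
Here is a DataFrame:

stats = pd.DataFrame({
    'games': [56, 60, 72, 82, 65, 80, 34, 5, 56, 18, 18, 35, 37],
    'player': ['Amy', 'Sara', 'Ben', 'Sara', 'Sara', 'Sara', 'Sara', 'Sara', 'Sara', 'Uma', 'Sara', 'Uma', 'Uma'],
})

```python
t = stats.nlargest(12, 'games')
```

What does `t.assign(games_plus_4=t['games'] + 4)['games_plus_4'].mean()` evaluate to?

55.0833333333

take 12 rows with largest games:
    games player
3      82   Sara
5      80   Sara
2      72    Ben
4      65   Sara
1      60   Sara
0      56    Amy
8      56   Sara
12     37    Uma
11     35    Uma
6      34   Sara
9      18    Uma
10     18   Sara
add column games_plus_4 = t['games'] + 4:
    games player  games_plus_4
3      82   Sara            86
5      80   Sara            84
2      72    Ben            76
4      65   Sara            69
1      60   Sara            64
0      56    Amy            60
8      56   Sara            60
12     37    Uma            41
11     35    Uma            39
6      34   Sara            38
9      18    Uma            22
10     18   Sara            22
So mean() = 55.0833333333.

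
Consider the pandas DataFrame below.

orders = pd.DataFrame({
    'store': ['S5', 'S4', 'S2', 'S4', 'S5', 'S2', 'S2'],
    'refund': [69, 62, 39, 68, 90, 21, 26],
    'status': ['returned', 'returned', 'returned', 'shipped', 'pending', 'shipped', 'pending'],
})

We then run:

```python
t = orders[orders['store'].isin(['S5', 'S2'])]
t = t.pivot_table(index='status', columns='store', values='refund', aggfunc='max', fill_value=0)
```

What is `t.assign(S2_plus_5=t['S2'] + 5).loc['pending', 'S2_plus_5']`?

filter rows where store in ['S5', 'S2']:
  store  refund    status
0    S5      69  returned
2    S2      39  returned
4    S5      90   pending
5    S2      21   shipped
6    S2      26   pending
pivot: rows=status, cols=store, max(refund):
store     S2  S5
status          
pending   26  90
returned  39  69
shipped   21   0
add column S2_plus_5 = t['S2'] + 5:
store     S2  S5  S2_plus_5
status                     
pending   26  90         31
returned  39  69         44
shipped   21   0         26

31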